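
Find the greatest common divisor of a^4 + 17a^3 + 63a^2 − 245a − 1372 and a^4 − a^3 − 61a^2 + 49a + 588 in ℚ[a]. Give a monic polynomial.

a^2 + 3a − 28

Euclidean algorithm in ℚ[a]:
  a^4 + 17a^3 + 63a^2 − 245a − 1372 = (a^4 − a^3 − 61a^2 + 49a + 588) + (18a^3 + 124a^2 − 294a − 1960)
  a^4 − a^3 − 61a^2 + 49a + 588 = ((1/18)a − 71/162)(18a^3 + 124a^2 − 294a − 1960) + ((784/81)a^2 + (784/27)a − 21952/81)
  18a^3 + 124a^2 − 294a − 1960 = ((729/392)a + 405/56)((784/81)a^2 + (784/27)a − 21952/81) + (0)
Last nonzero remainder: (784/81)a^2 + (784/27)a − 21952/81. Dividing through by 784/81 gives the monic gcd a^2 + 3a − 28.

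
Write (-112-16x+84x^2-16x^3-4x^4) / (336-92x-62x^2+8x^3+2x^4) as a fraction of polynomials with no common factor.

By polynomial division,
  -4x^4-16x^3+84x^2-16x-112 = (-2)(2x^4+8x^3-62x^2-92x+336) + (-40x^2-200x+560)
  2x^4+8x^3-62x^2-92x+336 = (-(1/20)x^2+(1/20)x+3/5)(-40x^2-200x+560) + (0)
Last nonzero remainder: -40x^2-200x+560. Dividing through by -40 gives the monic gcd x^2+5x-14.
Cancel x^2+5x-14 from numerator and denominator to get the reduced form.

(4+2x-2x^2)/(-12-x+x^2)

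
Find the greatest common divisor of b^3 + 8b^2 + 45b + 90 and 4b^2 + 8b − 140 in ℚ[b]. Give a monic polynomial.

1

Apply the Euclidean algorithm:
  b^3 + 8b^2 + 45b + 90 = ((1/4)b + 3/2)(4b^2 + 8b − 140) + (68b + 300)
  4b^2 + 8b − 140 = ((1/17)b − 41/289)(68b + 300) + (−28160/289)
  68b + 300 = (−(4913/7040)b − 4335/1408)(−28160/289) + (0)
The last nonzero remainder is the constant −28160/289, so the polynomials are coprime and gcd = 1.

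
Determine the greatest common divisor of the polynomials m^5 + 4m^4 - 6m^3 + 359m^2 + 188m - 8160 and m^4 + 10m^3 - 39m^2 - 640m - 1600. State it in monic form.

m^2 + 13m + 40

By polynomial division,
  m^5 + 4m^4 - 6m^3 + 359m^2 + 188m - 8160 = (m - 6)(m^4 + 10m^3 - 39m^2 - 640m - 1600) + (93m^3 + 765m^2 - 2052m - 17760)
  m^4 + 10m^3 - 39m^2 - 640m - 1600 = ((1/93)m + 55/2883)(93m^3 + 765m^2 - 2052m - 17760) + (-(30300/961)m^2 - (393900/961)m - 1212000/961)
  93m^3 + 765m^2 - 2052m - 17760 = (-(29791/10100)m + 35557/2525)(-(30300/961)m^2 - (393900/961)m - 1212000/961) + (0)
Last nonzero remainder: -(30300/961)m^2 - (393900/961)m - 1212000/961. Dividing through by -30300/961 gives the monic gcd m^2 + 13m + 40.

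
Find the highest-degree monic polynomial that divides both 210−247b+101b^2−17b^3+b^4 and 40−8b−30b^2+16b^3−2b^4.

Euclidean algorithm in ℚ[b]:
  b^4−17b^3+101b^2−247b+210 = (−1/2)(−2b^4+16b^3−30b^2−8b+40) + (−9b^3+86b^2−251b+230)
  −2b^4+16b^3−30b^2−8b+40 = ((2/9)b+28/81)(−9b^3+86b^2−251b+230) + (−(320/81)b^2+(2240/81)b−3200/81)
  −9b^3+86b^2−251b+230 = ((729/320)b−1863/320)(−(320/81)b^2+(2240/81)b−3200/81) + (0)
Last nonzero remainder: −(320/81)b^2+(2240/81)b−3200/81. Dividing through by −320/81 gives the monic gcd b^2−7b+10.

10−7b+b^2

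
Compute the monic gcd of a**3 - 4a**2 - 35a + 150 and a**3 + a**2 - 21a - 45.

Repeated division with remainder:
  a**3 - 4a**2 - 35a + 150 = (a**3 + a**2 - 21a - 45) + (-5a**2 - 14a + 195)
  a**3 + a**2 - 21a - 45 = (-(1/5)a + 9/25)(-5a**2 - 14a + 195) + ((576/25)a - 576/5)
  -5a**2 - 14a + 195 = (-(125/576)a - 325/192)((576/25)a - 576/5) + (0)
Last nonzero remainder: (576/25)a - 576/5. Dividing through by 576/25 gives the monic gcd a - 5.

a - 5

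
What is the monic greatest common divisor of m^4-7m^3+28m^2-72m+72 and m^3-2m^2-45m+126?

m-3

Repeated division with remainder:
  m^4-7m^3+28m^2-72m+72 = (m-5)(m^3-2m^2-45m+126) + (63m^2-423m+702)
  m^3-2m^2-45m+126 = ((1/63)m+11/147)(63m^2-423m+702) + (-(1200/49)m+3600/49)
  63m^2-423m+702 = (-(1029/400)m+1911/200)(-(1200/49)m+3600/49) + (0)
Last nonzero remainder: -(1200/49)m+3600/49. Dividing through by -1200/49 gives the monic gcd m-3.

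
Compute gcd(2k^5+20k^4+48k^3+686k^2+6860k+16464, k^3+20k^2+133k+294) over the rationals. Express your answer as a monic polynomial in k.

k^2+13k+42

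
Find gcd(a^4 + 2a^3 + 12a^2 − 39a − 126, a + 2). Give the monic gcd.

a + 2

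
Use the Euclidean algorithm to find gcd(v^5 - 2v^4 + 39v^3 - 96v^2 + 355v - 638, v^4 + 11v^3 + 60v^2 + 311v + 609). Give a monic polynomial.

v^2 + v + 29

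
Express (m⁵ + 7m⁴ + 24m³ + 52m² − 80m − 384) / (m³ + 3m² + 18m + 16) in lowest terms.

(m³ + 5m² − 2m − 24)/(m + 1)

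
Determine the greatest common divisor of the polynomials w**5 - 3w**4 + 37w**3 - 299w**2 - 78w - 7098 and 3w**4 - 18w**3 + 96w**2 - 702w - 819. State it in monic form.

Repeated division with remainder:
  w**5 - 3w**4 + 37w**3 - 299w**2 - 78w - 7098 = ((1/3)w + 1)(3w**4 - 18w**3 + 96w**2 - 702w - 819) + (23w**3 - 161w**2 + 897w - 6279)
  3w**4 - 18w**3 + 96w**2 - 702w - 819 = ((3/23)w + 3/23)(23w**3 - 161w**2 + 897w - 6279) + (0)
Last nonzero remainder: 23w**3 - 161w**2 + 897w - 6279. Dividing through by 23 gives the monic gcd w**3 - 7w**2 + 39w - 273.

w**3 - 7w**2 + 39w - 273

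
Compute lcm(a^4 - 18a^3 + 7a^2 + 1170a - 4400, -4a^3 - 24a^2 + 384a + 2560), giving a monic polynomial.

a^5 - 10a^4 - 137a^3 + 1226a^2 + 4960a - 35200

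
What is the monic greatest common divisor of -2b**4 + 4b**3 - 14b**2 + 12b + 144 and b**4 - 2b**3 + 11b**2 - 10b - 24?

b**2 - b + 12

Euclidean algorithm in ℚ[b]:
  -2b**4 + 4b**3 - 14b**2 + 12b + 144 = (-2)(b**4 - 2b**3 + 11b**2 - 10b - 24) + (8b**2 - 8b + 96)
  b**4 - 2b**3 + 11b**2 - 10b - 24 = ((1/8)b**2 - (1/8)b - 1/4)(8b**2 - 8b + 96) + (0)
Last nonzero remainder: 8b**2 - 8b + 96. Dividing through by 8 gives the monic gcd b**2 - b + 12.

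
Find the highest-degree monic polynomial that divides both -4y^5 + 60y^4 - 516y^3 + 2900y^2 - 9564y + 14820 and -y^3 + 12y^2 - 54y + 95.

y^3 - 12y^2 + 54y - 95

Repeated division with remainder:
  -4y^5 + 60y^4 - 516y^3 + 2900y^2 - 9564y + 14820 = (4y^2 - 12y + 156)(-y^3 + 12y^2 - 54y + 95) + (0)
Last nonzero remainder: -y^3 + 12y^2 - 54y + 95. Dividing through by -1 gives the monic gcd y^3 - 12y^2 + 54y - 95.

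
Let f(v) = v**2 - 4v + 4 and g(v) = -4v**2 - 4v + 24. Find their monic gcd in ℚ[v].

v - 2

Euclidean algorithm in ℚ[v]:
  v**2 - 4v + 4 = (-1/4)(-4v**2 - 4v + 24) + (-5v + 10)
  -4v**2 - 4v + 24 = ((4/5)v + 12/5)(-5v + 10) + (0)
Last nonzero remainder: -5v + 10. Dividing through by -5 gives the monic gcd v - 2.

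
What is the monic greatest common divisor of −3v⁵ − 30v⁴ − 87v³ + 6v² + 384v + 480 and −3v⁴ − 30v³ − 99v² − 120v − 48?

Euclidean algorithm in ℚ[v]:
  −3v⁵ − 30v⁴ − 87v³ + 6v² + 384v + 480 = (v)(−3v⁴ − 30v³ − 99v² − 120v − 48) + (12v³ + 126v² + 432v + 480)
  −3v⁴ − 30v³ − 99v² − 120v − 48 = (−(1/4)v + 1/8)(12v³ + 126v² + 432v + 480) + (−(27/4)v² − 54v − 108)
  12v³ + 126v² + 432v + 480 = (−(16/9)v − 40/9)(−(27/4)v² − 54v − 108) + (0)
Last nonzero remainder: −(27/4)v² − 54v − 108. Dividing through by −27/4 gives the monic gcd v² + 8v + 16.

v² + 8v + 16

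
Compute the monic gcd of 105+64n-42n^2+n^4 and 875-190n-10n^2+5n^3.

7+n

Euclidean algorithm in ℚ[n]:
  n^4-42n^2+64n+105 = ((1/5)n+2/5)(5n^3-10n^2-190n+875) + (-35n-245)
  5n^3-10n^2-190n+875 = (-(1/7)n^2+(9/7)n-25/7)(-35n-245) + (0)
Last nonzero remainder: -35n-245. Dividing through by -35 gives the monic gcd n+7.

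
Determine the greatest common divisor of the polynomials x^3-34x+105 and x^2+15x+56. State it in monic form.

x+7

Apply the Euclidean algorithm:
  x^3-34x+105 = (x-15)(x^2+15x+56) + (135x+945)
  x^2+15x+56 = ((1/135)x+8/135)(135x+945) + (0)
Last nonzero remainder: 135x+945. Dividing through by 135 gives the monic gcd x+7.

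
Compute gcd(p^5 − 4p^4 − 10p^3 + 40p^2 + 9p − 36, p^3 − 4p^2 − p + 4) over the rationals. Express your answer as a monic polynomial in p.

p^3 − 4p^2 − p + 4

Repeated division with remainder:
  p^5 − 4p^4 − 10p^3 + 40p^2 + 9p − 36 = (p^2 − 9)(p^3 − 4p^2 − p + 4) + (0)
The last nonzero remainder p^3 − 4p^2 − p + 4 is already monic.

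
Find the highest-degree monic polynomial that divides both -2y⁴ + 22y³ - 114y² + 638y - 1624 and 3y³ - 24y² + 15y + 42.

y - 7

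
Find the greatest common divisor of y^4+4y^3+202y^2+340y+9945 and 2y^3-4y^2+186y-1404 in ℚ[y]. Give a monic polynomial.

Euclidean algorithm in ℚ[y]:
  y^4+4y^3+202y^2+340y+9945 = ((1/2)y+3)(2y^3-4y^2+186y-1404) + (121y^2+484y+14157)
  2y^3-4y^2+186y-1404 = ((2/121)y-12/121)(121y^2+484y+14157) + (0)
Last nonzero remainder: 121y^2+484y+14157. Dividing through by 121 gives the monic gcd y^2+4y+117.

y^2+4y+117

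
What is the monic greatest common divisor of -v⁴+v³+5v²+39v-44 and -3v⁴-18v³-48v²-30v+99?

By polynomial division,
  -v⁴+v³+5v²+39v-44 = (1/3)(-3v⁴-18v³-48v²-30v+99) + (7v³+21v²+49v-77)
  -3v⁴-18v³-48v²-30v+99 = (-(3/7)v-9/7)(7v³+21v²+49v-77) + (0)
Last nonzero remainder: 7v³+21v²+49v-77. Dividing through by 7 gives the monic gcd v³+3v²+7v-11.

v³+3v²+7v-11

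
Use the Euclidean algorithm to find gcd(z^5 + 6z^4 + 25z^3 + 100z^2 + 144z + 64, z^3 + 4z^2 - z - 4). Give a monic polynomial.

z^2 + 5z + 4

Apply the Euclidean algorithm:
  z^5 + 6z^4 + 25z^3 + 100z^2 + 144z + 64 = (z^2 + 2z + 18)(z^3 + 4z^2 - z - 4) + (34z^2 + 170z + 136)
  z^3 + 4z^2 - z - 4 = ((1/34)z - 1/34)(34z^2 + 170z + 136) + (0)
Last nonzero remainder: 34z^2 + 170z + 136. Dividing through by 34 gives the monic gcd z^2 + 5z + 4.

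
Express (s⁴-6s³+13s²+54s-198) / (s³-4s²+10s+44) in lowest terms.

By polynomial division,
  s⁴-6s³+13s²+54s-198 = (s-2)(s³-4s²+10s+44) + (-5s²+30s-110)
  s³-4s²+10s+44 = (-(1/5)s-2/5)(-5s²+30s-110) + (0)
Last nonzero remainder: -5s²+30s-110. Dividing through by -5 gives the monic gcd s²-6s+22.
Cancel s²-6s+22 from numerator and denominator to get the reduced form.

(s²-9)/(s+2)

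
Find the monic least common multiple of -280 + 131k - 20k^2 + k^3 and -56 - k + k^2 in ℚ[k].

Repeated division with remainder:
  k^3 - 20k^2 + 131k - 280 = (k - 19)(k^2 - k - 56) + (168k - 1344)
  k^2 - k - 56 = ((1/168)k + 1/24)(168k - 1344) + (0)
Last nonzero remainder: 168k - 1344. Dividing through by 168 gives the monic gcd k - 8.
Then lcm(f, g) = f·g / gcd(f, g); expanding and making the result monic gives the answer.

-1960 + 637k - 9k^2 - 13k^3 + k^4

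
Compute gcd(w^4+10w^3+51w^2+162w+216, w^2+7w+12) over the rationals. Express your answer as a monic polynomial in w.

Apply the Euclidean algorithm:
  w^4+10w^3+51w^2+162w+216 = (w^2+3w+18)(w^2+7w+12) + (0)
The last nonzero remainder w^2+7w+12 is already monic.

w^2+7w+12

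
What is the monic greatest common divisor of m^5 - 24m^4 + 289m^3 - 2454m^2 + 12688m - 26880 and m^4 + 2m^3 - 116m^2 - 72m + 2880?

m^2 - 14m + 48

By polynomial division,
  m^5 - 24m^4 + 289m^3 - 2454m^2 + 12688m - 26880 = (m - 26)(m^4 + 2m^3 - 116m^2 - 72m + 2880) + (457m^3 - 5398m^2 + 7936m + 48000)
  m^4 + 2m^3 - 116m^2 - 72m + 2880 = ((1/457)m + 6312/208849)(457m^3 - 5398m^2 + 7936m + 48000) + ((6218940/208849)m^2 - (87065160/208849)m + 298509120/208849)
  457m^3 - 5398m^2 + 7936m + 48000 = ((95443993/6218940)m + 10442450/310947)((6218940/208849)m^2 - (87065160/208849)m + 298509120/208849) + (0)
Last nonzero remainder: (6218940/208849)m^2 - (87065160/208849)m + 298509120/208849. Dividing through by 6218940/208849 gives the monic gcd m^2 - 14m + 48.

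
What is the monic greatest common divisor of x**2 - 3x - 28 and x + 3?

By polynomial division,
  x**2 - 3x - 28 = (x - 6)(x + 3) + (-10)
  x + 3 = (-(1/10)x - 3/10)(-10) + (0)
The last nonzero remainder is the constant -10, so the polynomials are coprime and gcd = 1.

1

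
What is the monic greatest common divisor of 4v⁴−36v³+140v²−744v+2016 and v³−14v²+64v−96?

v²−10v+24

Repeated division with remainder:
  4v⁴−36v³+140v²−744v+2016 = (4v+20)(v³−14v²+64v−96) + (164v²−1640v+3936)
  v³−14v²+64v−96 = ((1/164)v−1/41)(164v²−1640v+3936) + (0)
Last nonzero remainder: 164v²−1640v+3936. Dividing through by 164 gives the monic gcd v²−10v+24.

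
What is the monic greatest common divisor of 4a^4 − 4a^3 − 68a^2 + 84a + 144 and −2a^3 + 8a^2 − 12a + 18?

a − 3

By polynomial division,
  4a^4 − 4a^3 − 68a^2 + 84a + 144 = (−2a − 6)(−2a^3 + 8a^2 − 12a + 18) + (−44a^2 + 48a + 252)
  −2a^3 + 8a^2 − 12a + 18 = ((1/22)a − 16/121)(−44a^2 + 48a + 252) + (−(2070/121)a + 6210/121)
  −44a^2 + 48a + 252 = ((2662/1035)a + 1694/345)(−(2070/121)a + 6210/121) + (0)
Last nonzero remainder: −(2070/121)a + 6210/121. Dividing through by −2070/121 gives the monic gcd a − 3.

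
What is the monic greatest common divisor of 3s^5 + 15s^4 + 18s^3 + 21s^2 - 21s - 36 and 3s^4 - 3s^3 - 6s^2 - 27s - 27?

s^3 + 2s^2 + 4s + 3

By polynomial division,
  3s^5 + 15s^4 + 18s^3 + 21s^2 - 21s - 36 = (s + 6)(3s^4 - 3s^3 - 6s^2 - 27s - 27) + (42s^3 + 84s^2 + 168s + 126)
  3s^4 - 3s^3 - 6s^2 - 27s - 27 = ((1/14)s - 3/14)(42s^3 + 84s^2 + 168s + 126) + (0)
Last nonzero remainder: 42s^3 + 84s^2 + 168s + 126. Dividing through by 42 gives the monic gcd s^3 + 2s^2 + 4s + 3.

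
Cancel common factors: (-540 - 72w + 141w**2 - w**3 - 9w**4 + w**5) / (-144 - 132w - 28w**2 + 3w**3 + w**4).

By polynomial division,
  w**5 - 9w**4 - w**3 + 141w**2 - 72w - 540 = (w - 12)(w**4 + 3w**3 - 28w**2 - 132w - 144) + (63w**3 - 63w**2 - 1512w - 2268)
  w**4 + 3w**3 - 28w**2 - 132w - 144 = ((1/63)w + 4/63)(63w**3 - 63w**2 - 1512w - 2268) + (0)
Last nonzero remainder: 63w**3 - 63w**2 - 1512w - 2268. Dividing through by 63 gives the monic gcd w**3 - w**2 - 24w - 36.
Cancel w**3 - w**2 - 24w - 36 from numerator and denominator to get the reduced form.

(15 - 8w + w**2)/(4 + w)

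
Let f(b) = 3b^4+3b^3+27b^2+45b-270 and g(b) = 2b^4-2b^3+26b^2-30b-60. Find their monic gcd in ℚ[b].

b^3-2b^2+15b-30

Euclidean algorithm in ℚ[b]:
  3b^4+3b^3+27b^2+45b-270 = (3/2)(2b^4-2b^3+26b^2-30b-60) + (6b^3-12b^2+90b-180)
  2b^4-2b^3+26b^2-30b-60 = ((1/3)b+1/3)(6b^3-12b^2+90b-180) + (0)
Last nonzero remainder: 6b^3-12b^2+90b-180. Dividing through by 6 gives the monic gcd b^3-2b^2+15b-30.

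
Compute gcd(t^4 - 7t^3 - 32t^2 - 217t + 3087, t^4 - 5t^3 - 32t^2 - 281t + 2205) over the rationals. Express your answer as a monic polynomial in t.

Repeated division with remainder:
  t^4 - 7t^3 - 32t^2 - 217t + 3087 = (t^4 - 5t^3 - 32t^2 - 281t + 2205) + (-2t^3 + 64t + 882)
  t^4 - 5t^3 - 32t^2 - 281t + 2205 = (-(1/2)t + 5/2)(-2t^3 + 64t + 882) + (0)
Last nonzero remainder: -2t^3 + 64t + 882. Dividing through by -2 gives the monic gcd t^3 - 32t - 441.

t^3 - 32t - 441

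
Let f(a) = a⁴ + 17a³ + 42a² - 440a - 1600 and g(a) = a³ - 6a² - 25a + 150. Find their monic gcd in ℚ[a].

By polynomial division,
  a⁴ + 17a³ + 42a² - 440a - 1600 = (a + 23)(a³ - 6a² - 25a + 150) + (205a² - 15a - 5050)
  a³ - 6a² - 25a + 150 = ((1/205)a - 243/8405)(205a² - 15a - 5050) + (-(1344/1681)a + 6720/1681)
  205a² - 15a - 5050 = (-(344605/1344)a - 848905/672)(-(1344/1681)a + 6720/1681) + (0)
Last nonzero remainder: -(1344/1681)a + 6720/1681. Dividing through by -1344/1681 gives the monic gcd a - 5.

a - 5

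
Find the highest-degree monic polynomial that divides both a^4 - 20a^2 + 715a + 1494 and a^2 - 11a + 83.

Repeated division with remainder:
  a^4 - 20a^2 + 715a + 1494 = (a^2 + 11a + 18)(a^2 - 11a + 83) + (0)
The last nonzero remainder a^2 - 11a + 83 is already monic.

a^2 - 11a + 83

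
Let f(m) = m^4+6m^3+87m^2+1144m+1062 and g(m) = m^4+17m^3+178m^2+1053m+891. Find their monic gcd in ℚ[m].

Euclidean algorithm in ℚ[m]:
  m^4+6m^3+87m^2+1144m+1062 = (m^4+17m^3+178m^2+1053m+891) + (-11m^3-91m^2+91m+171)
  m^4+17m^3+178m^2+1053m+891 = (-(1/11)m-96/121)(-11m^3-91m^2+91m+171) + ((13803/121)m^2+(138030/121)m+124227/121)
  -11m^3-91m^2+91m+171 = (-(1331/13803)m+2299/13803)((13803/121)m^2+(138030/121)m+124227/121) + (0)
Last nonzero remainder: (13803/121)m^2+(138030/121)m+124227/121. Dividing through by 13803/121 gives the monic gcd m^2+10m+9.

m^2+10m+9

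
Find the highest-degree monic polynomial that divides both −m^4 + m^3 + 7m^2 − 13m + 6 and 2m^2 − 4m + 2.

m^2 − 2m + 1

By polynomial division,
  −m^4 + m^3 + 7m^2 − 13m + 6 = (−(1/2)m^2 − (1/2)m + 3)(2m^2 − 4m + 2) + (0)
Last nonzero remainder: 2m^2 − 4m + 2. Dividing through by 2 gives the monic gcd m^2 − 2m + 1.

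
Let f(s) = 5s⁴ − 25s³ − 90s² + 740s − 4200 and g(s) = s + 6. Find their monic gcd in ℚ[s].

Apply the Euclidean algorithm:
  5s⁴ − 25s³ − 90s² + 740s − 4200 = (5s³ − 55s² + 240s − 700)(s + 6) + (0)
The last nonzero remainder s + 6 is already monic.

s + 6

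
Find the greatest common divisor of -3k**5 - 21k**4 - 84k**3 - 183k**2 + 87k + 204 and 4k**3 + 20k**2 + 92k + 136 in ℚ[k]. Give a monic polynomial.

Apply the Euclidean algorithm:
  -3k**5 - 21k**4 - 84k**3 - 183k**2 + 87k + 204 = (-(3/4)k**2 - (3/2)k + 15/4)(4k**3 + 20k**2 + 92k + 136) + (-18k**2 - 54k - 306)
  4k**3 + 20k**2 + 92k + 136 = (-(2/9)k - 4/9)(-18k**2 - 54k - 306) + (0)
Last nonzero remainder: -18k**2 - 54k - 306. Dividing through by -18 gives the monic gcd k**2 + 3k + 17.

k**2 + 3k + 17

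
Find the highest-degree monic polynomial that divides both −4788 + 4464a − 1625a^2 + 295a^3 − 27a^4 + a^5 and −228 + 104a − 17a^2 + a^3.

−228 + 104a − 17a^2 + a^3

By polynomial division,
  a^5 − 27a^4 + 295a^3 − 1625a^2 + 4464a − 4788 = (a^2 − 10a + 21)(a^3 − 17a^2 + 104a − 228) + (0)
The last nonzero remainder a^3 − 17a^2 + 104a − 228 is already monic.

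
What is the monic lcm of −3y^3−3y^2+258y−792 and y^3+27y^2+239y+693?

By polynomial division,
  −3y^3−3y^2+258y−792 = (−3)(y^3+27y^2+239y+693) + (78y^2+975y+1287)
  y^3+27y^2+239y+693 = ((1/78)y+29/156)(78y^2+975y+1287) + ((165/4)y+1815/4)
  78y^2+975y+1287 = ((104/55)y+156/55)((165/4)y+1815/4) + (0)
Last nonzero remainder: (165/4)y+1815/4. Dividing through by 165/4 gives the monic gcd y+11.
Then lcm(f, g) = f·g / gcd(f, g); expanding and making the result monic gives the answer.

y^5+17y^4−7y^3−1049y^2−1194y+16632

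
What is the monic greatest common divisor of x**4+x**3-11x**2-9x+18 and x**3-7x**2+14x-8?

x-1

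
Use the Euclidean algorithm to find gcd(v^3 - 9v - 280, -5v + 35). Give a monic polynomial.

By polynomial division,
  v^3 - 9v - 280 = (-(1/5)v^2 - (7/5)v - 8)(-5v + 35) + (0)
Last nonzero remainder: -5v + 35. Dividing through by -5 gives the monic gcd v - 7.

v - 7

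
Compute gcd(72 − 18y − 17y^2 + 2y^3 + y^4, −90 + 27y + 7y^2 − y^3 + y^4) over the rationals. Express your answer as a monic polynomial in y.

By polynomial division,
  y^4 + 2y^3 − 17y^2 − 18y + 72 = (y^4 − y^3 + 7y^2 + 27y − 90) + (3y^3 − 24y^2 − 45y + 162)
  y^4 − y^3 + 7y^2 + 27y − 90 = ((1/3)y + 7/3)(3y^3 − 24y^2 − 45y + 162) + (78y^2 + 78y − 468)
  3y^3 − 24y^2 − 45y + 162 = ((1/26)y − 9/26)(78y^2 + 78y − 468) + (0)
Last nonzero remainder: 78y^2 + 78y − 468. Dividing through by 78 gives the monic gcd y^2 + y − 6.

−6 + y + y^2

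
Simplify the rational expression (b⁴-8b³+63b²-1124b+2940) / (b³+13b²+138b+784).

By polynomial division,
  b⁴-8b³+63b²-1124b+2940 = (b-21)(b³+13b²+138b+784) + (198b²+990b+19404)
  b³+13b²+138b+784 = ((1/198)b+4/99)(198b²+990b+19404) + (0)
Last nonzero remainder: 198b²+990b+19404. Dividing through by 198 gives the monic gcd b²+5b+98.
Cancel b²+5b+98 from numerator and denominator to get the reduced form.

(b²-13b+30)/(b+8)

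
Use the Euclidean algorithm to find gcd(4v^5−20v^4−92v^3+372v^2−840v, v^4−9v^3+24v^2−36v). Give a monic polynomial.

v^3−3v^2+6v

Apply the Euclidean algorithm:
  4v^5−20v^4−92v^3+372v^2−840v = (4v+16)(v^4−9v^3+24v^2−36v) + (−44v^3+132v^2−264v)
  v^4−9v^3+24v^2−36v = (−(1/44)v+3/22)(−44v^3+132v^2−264v) + (0)
Last nonzero remainder: −44v^3+132v^2−264v. Dividing through by −44 gives the monic gcd v^3−3v^2+6v.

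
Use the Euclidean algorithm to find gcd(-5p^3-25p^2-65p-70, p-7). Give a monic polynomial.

By polynomial division,
  -5p^3-25p^2-65p-70 = (-5p^2-60p-485)(p-7) + (-3465)
  p-7 = (-(1/3465)p+1/495)(-3465) + (0)
The last nonzero remainder is the constant -3465, so the polynomials are coprime and gcd = 1.

1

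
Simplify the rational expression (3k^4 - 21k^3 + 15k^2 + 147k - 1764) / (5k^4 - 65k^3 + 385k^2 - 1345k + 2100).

Euclidean algorithm in ℚ[k]:
  3k^4 - 21k^3 + 15k^2 + 147k - 1764 = (3/5)(5k^4 - 65k^3 + 385k^2 - 1345k + 2100) + (18k^3 - 216k^2 + 954k - 3024)
  5k^4 - 65k^3 + 385k^2 - 1345k + 2100 = ((5/18)k - 5/18)(18k^3 - 216k^2 + 954k - 3024) + (60k^2 - 240k + 1260)
  18k^3 - 216k^2 + 954k - 3024 = ((3/10)k - 12/5)(60k^2 - 240k + 1260) + (0)
Last nonzero remainder: 60k^2 - 240k + 1260. Dividing through by 60 gives the monic gcd k^2 - 4k + 21.
Cancel k^2 - 4k + 21 from numerator and denominator to get the reduced form.

(3k^2 - 9k - 84)/(5k^2 - 45k + 100)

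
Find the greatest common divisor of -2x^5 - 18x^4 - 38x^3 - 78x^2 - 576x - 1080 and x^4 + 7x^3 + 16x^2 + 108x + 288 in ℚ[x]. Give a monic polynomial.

x^2 + 9x + 18

Repeated division with remainder:
  -2x^5 - 18x^4 - 38x^3 - 78x^2 - 576x - 1080 = (-2x - 4)(x^4 + 7x^3 + 16x^2 + 108x + 288) + (22x^3 + 202x^2 + 432x + 72)
  x^4 + 7x^3 + 16x^2 + 108x + 288 = ((1/22)x - 12/121)(22x^3 + 202x^2 + 432x + 72) + ((1984/121)x^2 + (17856/121)x + 35712/121)
  22x^3 + 202x^2 + 432x + 72 = ((1331/992)x + 121/496)((1984/121)x^2 + (17856/121)x + 35712/121) + (0)
Last nonzero remainder: (1984/121)x^2 + (17856/121)x + 35712/121. Dividing through by 1984/121 gives the monic gcd x^2 + 9x + 18.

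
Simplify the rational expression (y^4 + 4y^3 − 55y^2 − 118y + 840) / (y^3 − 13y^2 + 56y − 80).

(y^2 + 13y + 42)/(y − 4)

Euclidean algorithm in ℚ[y]:
  y^4 + 4y^3 − 55y^2 − 118y + 840 = (y + 17)(y^3 − 13y^2 + 56y − 80) + (110y^2 − 990y + 2200)
  y^3 − 13y^2 + 56y − 80 = ((1/110)y − 2/55)(110y^2 − 990y + 2200) + (0)
Last nonzero remainder: 110y^2 − 990y + 2200. Dividing through by 110 gives the monic gcd y^2 − 9y + 20.
Cancel y^2 − 9y + 20 from numerator and denominator to get the reduced form.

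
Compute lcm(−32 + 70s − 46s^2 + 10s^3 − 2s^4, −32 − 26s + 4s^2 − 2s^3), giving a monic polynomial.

Apply the Euclidean algorithm:
  −2s^4 + 10s^3 − 46s^2 + 70s − 32 = (s − 3)(−2s^3 + 4s^2 − 26s − 32) + (−8s^2 + 24s − 128)
  −2s^3 + 4s^2 − 26s − 32 = ((1/4)s + 1/4)(−8s^2 + 24s − 128) + (0)
Last nonzero remainder: −8s^2 + 24s − 128. Dividing through by −8 gives the monic gcd s^2 − 3s + 16.
Then lcm(f, g) = f·g / gcd(f, g); expanding and making the result monic gives the answer.

16 − 19s − 12s^2 + 18s^3 − 4s^4 + s^5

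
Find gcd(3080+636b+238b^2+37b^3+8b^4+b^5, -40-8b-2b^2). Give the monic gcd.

Apply the Euclidean algorithm:
  b^5+8b^4+37b^3+238b^2+636b+3080 = (-(1/2)b^3-2b^2-(1/2)b-77)(-2b^2-8b-40) + (0)
Last nonzero remainder: -2b^2-8b-40. Dividing through by -2 gives the monic gcd b^2+4b+20.

20+4b+b^2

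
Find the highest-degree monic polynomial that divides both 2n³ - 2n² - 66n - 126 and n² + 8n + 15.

n + 3

Apply the Euclidean algorithm:
  2n³ - 2n² - 66n - 126 = (2n - 18)(n² + 8n + 15) + (48n + 144)
  n² + 8n + 15 = ((1/48)n + 5/48)(48n + 144) + (0)
Last nonzero remainder: 48n + 144. Dividing through by 48 gives the monic gcd n + 3.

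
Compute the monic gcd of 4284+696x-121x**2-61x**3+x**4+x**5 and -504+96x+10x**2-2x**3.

252-48x-5x**2+x**3

Euclidean algorithm in ℚ[x]:
  x**5+x**4-61x**3-121x**2+696x+4284 = (-(1/2)x**2-3x-17/2)(-2x**3+10x**2+96x-504) + (0)
Last nonzero remainder: -2x**3+10x**2+96x-504. Dividing through by -2 gives the monic gcd x**3-5x**2-48x+252.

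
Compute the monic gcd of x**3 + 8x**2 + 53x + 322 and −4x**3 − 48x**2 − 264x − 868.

By polynomial division,
  x**3 + 8x**2 + 53x + 322 = (−1/4)(−4x**3 − 48x**2 − 264x − 868) + (−4x**2 − 13x + 105)
  −4x**3 − 48x**2 − 264x − 868 = (x + 35/4)(−4x**2 − 13x + 105) + (−(1021/4)x − 7147/4)
  −4x**2 − 13x + 105 = ((16/1021)x − 60/1021)(−(1021/4)x − 7147/4) + (0)
Last nonzero remainder: −(1021/4)x − 7147/4. Dividing through by −1021/4 gives the monic gcd x + 7.

x + 7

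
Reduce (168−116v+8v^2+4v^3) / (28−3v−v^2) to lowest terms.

By polynomial division,
  4v^3+8v^2−116v+168 = (−4v+4)(−v^2−3v+28) + (8v+56)
  −v^2−3v+28 = (−(1/8)v+1/2)(8v+56) + (0)
Last nonzero remainder: 8v+56. Dividing through by 8 gives the monic gcd v+7.
Cancel v+7 from numerator and denominator to get the reduced form.

(−24+20v−4v^2)/(−4+v)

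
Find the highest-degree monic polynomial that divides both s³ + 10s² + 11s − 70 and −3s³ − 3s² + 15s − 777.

Euclidean algorithm in ℚ[s]:
  s³ + 10s² + 11s − 70 = (−1/3)(−3s³ − 3s² + 15s − 777) + (9s² + 16s − 329)
  −3s³ − 3s² + 15s − 777 = (−(1/3)s + 7/27)(9s² + 16s − 329) + (−(2668/27)s − 18676/27)
  9s² + 16s − 329 = (−(243/2668)s + 1269/2668)(−(2668/27)s − 18676/27) + (0)
Last nonzero remainder: −(2668/27)s − 18676/27. Dividing through by −2668/27 gives the monic gcd s + 7.

s + 7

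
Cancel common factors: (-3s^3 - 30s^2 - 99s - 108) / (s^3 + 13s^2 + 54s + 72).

Euclidean algorithm in ℚ[s]:
  -3s^3 - 30s^2 - 99s - 108 = (-3)(s^3 + 13s^2 + 54s + 72) + (9s^2 + 63s + 108)
  s^3 + 13s^2 + 54s + 72 = ((1/9)s + 2/3)(9s^2 + 63s + 108) + (0)
Last nonzero remainder: 9s^2 + 63s + 108. Dividing through by 9 gives the monic gcd s^2 + 7s + 12.
Cancel s^2 + 7s + 12 from numerator and denominator to get the reduced form.

(-3s - 9)/(s + 6)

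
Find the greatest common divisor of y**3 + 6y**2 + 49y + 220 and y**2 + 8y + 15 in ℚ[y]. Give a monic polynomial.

y + 5

Repeated division with remainder:
  y**3 + 6y**2 + 49y + 220 = (y − 2)(y**2 + 8y + 15) + (50y + 250)
  y**2 + 8y + 15 = ((1/50)y + 3/50)(50y + 250) + (0)
Last nonzero remainder: 50y + 250. Dividing through by 50 gives the monic gcd y + 5.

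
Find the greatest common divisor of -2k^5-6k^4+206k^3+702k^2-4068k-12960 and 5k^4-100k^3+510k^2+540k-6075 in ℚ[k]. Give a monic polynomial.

k^3-11k^2+3k+135

By polynomial division,
  -2k^5-6k^4+206k^3+702k^2-4068k-12960 = (-(2/5)k-46/5)(5k^4-100k^3+510k^2+540k-6075) + (-510k^3+5610k^2-1530k-68850)
  5k^4-100k^3+510k^2+540k-6075 = (-(1/102)k+3/34)(-510k^3+5610k^2-1530k-68850) + (0)
Last nonzero remainder: -510k^3+5610k^2-1530k-68850. Dividing through by -510 gives the monic gcd k^3-11k^2+3k+135.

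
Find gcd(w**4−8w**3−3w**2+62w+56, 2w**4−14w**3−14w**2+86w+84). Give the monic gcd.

Repeated division with remainder:
  w**4−8w**3−3w**2+62w+56 = (1/2)(2w**4−14w**3−14w**2+86w+84) + (−w**3+4w**2+19w+14)
  2w**4−14w**3−14w**2+86w+84 = (−2w+6)(−w**3+4w**2+19w+14) + (0)
Last nonzero remainder: −w**3+4w**2+19w+14. Dividing through by −1 gives the monic gcd w**3−4w**2−19w−14.

w**3−4w**2−19w−14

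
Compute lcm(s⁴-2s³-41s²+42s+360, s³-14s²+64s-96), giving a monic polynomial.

s⁵-6s⁴-33s³+206s²+192s-1440

By polynomial division,
  s⁴-2s³-41s²+42s+360 = (s+12)(s³-14s²+64s-96) + (63s²-630s+1512)
  s³-14s²+64s-96 = ((1/63)s-4/63)(63s²-630s+1512) + (0)
Last nonzero remainder: 63s²-630s+1512. Dividing through by 63 gives the monic gcd s²-10s+24.
Then lcm(f, g) = f·g / gcd(f, g); expanding and making the result monic gives the answer.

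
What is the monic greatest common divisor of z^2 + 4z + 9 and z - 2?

1

Euclidean algorithm in ℚ[z]:
  z^2 + 4z + 9 = (z + 6)(z - 2) + (21)
  z - 2 = ((1/21)z - 2/21)(21) + (0)
The last nonzero remainder is the constant 21, so the polynomials are coprime and gcd = 1.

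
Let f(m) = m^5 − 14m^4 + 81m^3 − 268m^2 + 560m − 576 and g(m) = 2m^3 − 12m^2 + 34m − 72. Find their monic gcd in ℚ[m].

m^3 − 6m^2 + 17m − 36

By polynomial division,
  m^5 − 14m^4 + 81m^3 − 268m^2 + 560m − 576 = ((1/2)m^2 − 4m + 8)(2m^3 − 12m^2 + 34m − 72) + (0)
Last nonzero remainder: 2m^3 − 12m^2 + 34m − 72. Dividing through by 2 gives the monic gcd m^3 − 6m^2 + 17m − 36.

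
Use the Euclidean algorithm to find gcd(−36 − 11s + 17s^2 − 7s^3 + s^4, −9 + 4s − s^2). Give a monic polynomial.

9 − 4s + s^2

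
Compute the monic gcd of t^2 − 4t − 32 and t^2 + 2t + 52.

1

By polynomial division,
  t^2 − 4t − 32 = (t^2 + 2t + 52) + (−6t − 84)
  t^2 + 2t + 52 = (−(1/6)t + 2)(−6t − 84) + (220)
  −6t − 84 = (−(3/110)t − 21/55)(220) + (0)
The last nonzero remainder is the constant 220, so the polynomials are coprime and gcd = 1.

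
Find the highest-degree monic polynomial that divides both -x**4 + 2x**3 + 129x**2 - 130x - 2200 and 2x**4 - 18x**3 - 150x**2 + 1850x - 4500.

x**2 + 5x - 50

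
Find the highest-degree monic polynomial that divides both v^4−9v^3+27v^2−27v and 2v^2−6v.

By polynomial division,
  v^4−9v^3+27v^2−27v = ((1/2)v^2−3v+9/2)(2v^2−6v) + (0)
Last nonzero remainder: 2v^2−6v. Dividing through by 2 gives the monic gcd v^2−3v.

v^2−3v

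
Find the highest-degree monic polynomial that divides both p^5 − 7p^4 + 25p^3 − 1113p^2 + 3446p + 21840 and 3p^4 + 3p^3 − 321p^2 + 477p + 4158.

By polynomial division,
  p^5 − 7p^4 + 25p^3 − 1113p^2 + 3446p + 21840 = ((1/3)p − 8/3)(3p^4 + 3p^3 − 321p^2 + 477p + 4158) + (140p^3 − 2128p^2 + 3332p + 32928)
  3p^4 + 3p^3 − 321p^2 + 477p + 4158 = ((3/140)p + 243/700)(140p^3 − 2128p^2 + 3332p + 32928) + ((8658/25)p^2 − (34632/25)p − 181818/25)
  140p^3 − 2128p^2 + 3332p + 32928 = ((1750/4329)p − 19600/4329)((8658/25)p^2 − (34632/25)p − 181818/25) + (0)
Last nonzero remainder: (8658/25)p^2 − (34632/25)p − 181818/25. Dividing through by 8658/25 gives the monic gcd p^2 − 4p − 21.

p^2 − 4p − 21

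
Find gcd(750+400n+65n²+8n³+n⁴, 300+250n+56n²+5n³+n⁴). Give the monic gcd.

By polynomial division,
  n⁴+8n³+65n²+400n+750 = (n⁴+5n³+56n²+250n+300) + (3n³+9n²+150n+450)
  n⁴+5n³+56n²+250n+300 = ((1/3)n+2/3)(3n³+9n²+150n+450) + (0)
Last nonzero remainder: 3n³+9n²+150n+450. Dividing through by 3 gives the monic gcd n³+3n²+50n+150.

150+50n+3n²+n³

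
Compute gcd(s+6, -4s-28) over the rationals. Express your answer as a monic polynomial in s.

Repeated division with remainder:
  s+6 = (-1/4)(-4s-28) + (-1)
  -4s-28 = (4s+28)(-1) + (0)
The last nonzero remainder is the constant -1, so the polynomials are coprime and gcd = 1.

1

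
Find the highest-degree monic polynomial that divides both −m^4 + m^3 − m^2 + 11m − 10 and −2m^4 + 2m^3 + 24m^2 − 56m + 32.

Apply the Euclidean algorithm:
  −m^4 + m^3 − m^2 + 11m − 10 = (1/2)(−2m^4 + 2m^3 + 24m^2 − 56m + 32) + (−13m^2 + 39m − 26)
  −2m^4 + 2m^3 + 24m^2 − 56m + 32 = ((2/13)m^2 + (4/13)m − 16/13)(−13m^2 + 39m − 26) + (0)
Last nonzero remainder: −13m^2 + 39m − 26. Dividing through by −13 gives the monic gcd m^2 − 3m + 2.

m^2 − 3m + 2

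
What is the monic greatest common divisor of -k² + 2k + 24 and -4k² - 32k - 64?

Apply the Euclidean algorithm:
  -k² + 2k + 24 = (1/4)(-4k² - 32k - 64) + (10k + 40)
  -4k² - 32k - 64 = (-(2/5)k - 8/5)(10k + 40) + (0)
Last nonzero remainder: 10k + 40. Dividing through by 10 gives the monic gcd k + 4.

k + 4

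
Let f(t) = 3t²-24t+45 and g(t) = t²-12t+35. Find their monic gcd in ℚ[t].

Euclidean algorithm in ℚ[t]:
  3t²-24t+45 = (3)(t²-12t+35) + (12t-60)
  t²-12t+35 = ((1/12)t-7/12)(12t-60) + (0)
Last nonzero remainder: 12t-60. Dividing through by 12 gives the monic gcd t-5.

t-5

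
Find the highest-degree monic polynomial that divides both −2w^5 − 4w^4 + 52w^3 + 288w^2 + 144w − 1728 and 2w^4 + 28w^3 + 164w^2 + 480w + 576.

Apply the Euclidean algorithm:
  −2w^5 − 4w^4 + 52w^3 + 288w^2 + 144w − 1728 = (−w + 12)(2w^4 + 28w^3 + 164w^2 + 480w + 576) + (−120w^3 − 1200w^2 − 5040w − 8640)
  2w^4 + 28w^3 + 164w^2 + 480w + 576 = (−(1/60)w − 1/15)(−120w^3 − 1200w^2 − 5040w − 8640) + (0)
Last nonzero remainder: −120w^3 − 1200w^2 − 5040w − 8640. Dividing through by −120 gives the monic gcd w^3 + 10w^2 + 42w + 72.

w^3 + 10w^2 + 42w + 72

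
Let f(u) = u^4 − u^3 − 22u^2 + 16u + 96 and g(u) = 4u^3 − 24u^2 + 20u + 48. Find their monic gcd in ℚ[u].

Apply the Euclidean algorithm:
  u^4 − u^3 − 22u^2 + 16u + 96 = ((1/4)u + 5/4)(4u^3 − 24u^2 + 20u + 48) + (3u^2 − 21u + 36)
  4u^3 − 24u^2 + 20u + 48 = ((4/3)u + 4/3)(3u^2 − 21u + 36) + (0)
Last nonzero remainder: 3u^2 − 21u + 36. Dividing through by 3 gives the monic gcd u^2 − 7u + 12.

u^2 − 7u + 12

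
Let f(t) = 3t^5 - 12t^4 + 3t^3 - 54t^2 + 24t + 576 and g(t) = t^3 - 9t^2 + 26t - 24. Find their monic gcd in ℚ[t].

t^2 - 7t + 12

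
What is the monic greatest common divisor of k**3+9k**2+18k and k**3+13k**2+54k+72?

Repeated division with remainder:
  k**3+9k**2+18k = (k**3+13k**2+54k+72) + (−4k**2−36k−72)
  k**3+13k**2+54k+72 = (−(1/4)k−1)(−4k**2−36k−72) + (0)
Last nonzero remainder: −4k**2−36k−72. Dividing through by −4 gives the monic gcd k**2+9k+18.

k**2+9k+18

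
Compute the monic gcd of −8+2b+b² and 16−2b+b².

Euclidean algorithm in ℚ[b]:
  b²+2b−8 = (b²−2b+16) + (4b−24)
  b²−2b+16 = ((1/4)b+1)(4b−24) + (40)
  4b−24 = ((1/10)b−3/5)(40) + (0)
The last nonzero remainder is the constant 40, so the polynomials are coprime and gcd = 1.

1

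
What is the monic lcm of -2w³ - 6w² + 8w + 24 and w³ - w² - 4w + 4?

Apply the Euclidean algorithm:
  -2w³ - 6w² + 8w + 24 = (-2)(w³ - w² - 4w + 4) + (-8w² + 32)
  w³ - w² - 4w + 4 = (-(1/8)w + 1/8)(-8w² + 32) + (0)
Last nonzero remainder: -8w² + 32. Dividing through by -8 gives the monic gcd w² - 4.
Then lcm(f, g) = f·g / gcd(f, g); expanding and making the result monic gives the answer.

w⁴ + 2w³ - 7w² - 8w + 12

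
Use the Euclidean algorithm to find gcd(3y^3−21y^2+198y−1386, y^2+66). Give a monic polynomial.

Repeated division with remainder:
  3y^3−21y^2+198y−1386 = (3y−21)(y^2+66) + (0)
The last nonzero remainder y^2+66 is already monic.

y^2+66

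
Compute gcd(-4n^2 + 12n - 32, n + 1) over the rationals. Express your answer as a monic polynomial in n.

By polynomial division,
  -4n^2 + 12n - 32 = (-4n + 16)(n + 1) + (-48)
  n + 1 = (-(1/48)n - 1/48)(-48) + (0)
The last nonzero remainder is the constant -48, so the polynomials are coprime and gcd = 1.

1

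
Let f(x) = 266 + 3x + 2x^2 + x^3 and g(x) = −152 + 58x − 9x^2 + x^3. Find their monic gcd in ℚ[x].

By polynomial division,
  x^3 + 2x^2 + 3x + 266 = (x^3 − 9x^2 + 58x − 152) + (11x^2 − 55x + 418)
  x^3 − 9x^2 + 58x − 152 = ((1/11)x − 4/11)(11x^2 − 55x + 418) + (0)
Last nonzero remainder: 11x^2 − 55x + 418. Dividing through by 11 gives the monic gcd x^2 − 5x + 38.

38 − 5x + x^2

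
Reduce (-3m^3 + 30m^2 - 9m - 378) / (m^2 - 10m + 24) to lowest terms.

(-3m^2 + 12m + 63)/(m - 4)

Euclidean algorithm in ℚ[m]:
  -3m^3 + 30m^2 - 9m - 378 = (-3m)(m^2 - 10m + 24) + (63m - 378)
  m^2 - 10m + 24 = ((1/63)m - 4/63)(63m - 378) + (0)
Last nonzero remainder: 63m - 378. Dividing through by 63 gives the monic gcd m - 6.
Cancel m - 6 from numerator and denominator to get the reduced form.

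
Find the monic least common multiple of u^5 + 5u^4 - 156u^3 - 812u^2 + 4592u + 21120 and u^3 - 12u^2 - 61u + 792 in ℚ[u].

Repeated division with remainder:
  u^5 + 5u^4 - 156u^3 - 812u^2 + 4592u + 21120 = (u^2 + 17u + 109)(u^3 - 12u^2 - 61u + 792) + (741u^2 - 2223u - 65208)
  u^3 - 12u^2 - 61u + 792 = ((1/741)u - 3/247)(741u^2 - 2223u - 65208) + (0)
Last nonzero remainder: 741u^2 - 2223u - 65208. Dividing through by 741 gives the monic gcd u^2 - 3u - 88.
Then lcm(f, g) = f·g / gcd(f, g); expanding and making the result monic gives the answer.

u^6 - 4u^5 - 201u^4 + 592u^3 + 11900u^2 - 20208u - 190080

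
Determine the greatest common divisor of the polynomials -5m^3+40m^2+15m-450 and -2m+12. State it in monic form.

m-6

Euclidean algorithm in ℚ[m]:
  -5m^3+40m^2+15m-450 = ((5/2)m^2-5m-75/2)(-2m+12) + (0)
Last nonzero remainder: -2m+12. Dividing through by -2 gives the monic gcd m-6.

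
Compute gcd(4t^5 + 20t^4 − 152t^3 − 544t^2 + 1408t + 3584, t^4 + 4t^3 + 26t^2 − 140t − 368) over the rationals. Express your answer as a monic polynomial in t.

Apply the Euclidean algorithm:
  4t^5 + 20t^4 − 152t^3 − 544t^2 + 1408t + 3584 = (4t + 4)(t^4 + 4t^3 + 26t^2 − 140t − 368) + (−272t^3 − 88t^2 + 3440t + 5056)
  t^4 + 4t^3 + 26t^2 − 140t − 368 = (−(1/272)t − 125/9248)(−272t^3 − 88t^2 + 3440t + 5056) + ((43301/1156)t^2 − (43301/578)t − 86602/289)
  −272t^3 − 88t^2 + 3440t + 5056 = (−(314432/43301)t − 730592/43301)((43301/1156)t^2 − (43301/578)t − 86602/289) + (0)
Last nonzero remainder: (43301/1156)t^2 − (43301/578)t − 86602/289. Dividing through by 43301/1156 gives the monic gcd t^2 − 2t − 8.

t^2 − 2t − 8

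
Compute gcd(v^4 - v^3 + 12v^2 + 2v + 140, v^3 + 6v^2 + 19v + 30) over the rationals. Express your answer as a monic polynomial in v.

Repeated division with remainder:
  v^4 - v^3 + 12v^2 + 2v + 140 = (v - 7)(v^3 + 6v^2 + 19v + 30) + (35v^2 + 105v + 350)
  v^3 + 6v^2 + 19v + 30 = ((1/35)v + 3/35)(35v^2 + 105v + 350) + (0)
Last nonzero remainder: 35v^2 + 105v + 350. Dividing through by 35 gives the monic gcd v^2 + 3v + 10.

v^2 + 3v + 10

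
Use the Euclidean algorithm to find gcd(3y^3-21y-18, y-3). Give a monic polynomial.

Repeated division with remainder:
  3y^3-21y-18 = (3y^2+9y+6)(y-3) + (0)
The last nonzero remainder y-3 is already monic.

y-3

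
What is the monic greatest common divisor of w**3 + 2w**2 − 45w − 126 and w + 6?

w + 6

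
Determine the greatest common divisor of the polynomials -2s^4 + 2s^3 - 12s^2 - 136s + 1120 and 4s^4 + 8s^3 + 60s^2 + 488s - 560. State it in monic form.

Euclidean algorithm in ℚ[s]:
  -2s^4 + 2s^3 - 12s^2 - 136s + 1120 = (-1/2)(4s^4 + 8s^3 + 60s^2 + 488s - 560) + (6s^3 + 18s^2 + 108s + 840)
  4s^4 + 8s^3 + 60s^2 + 488s - 560 = ((2/3)s - 2/3)(6s^3 + 18s^2 + 108s + 840) + (0)
Last nonzero remainder: 6s^3 + 18s^2 + 108s + 840. Dividing through by 6 gives the monic gcd s^3 + 3s^2 + 18s + 140.

s^3 + 3s^2 + 18s + 140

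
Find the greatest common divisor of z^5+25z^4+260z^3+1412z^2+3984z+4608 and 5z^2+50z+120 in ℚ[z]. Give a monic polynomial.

z^2+10z+24

Apply the Euclidean algorithm:
  z^5+25z^4+260z^3+1412z^2+3984z+4608 = ((1/5)z^3+3z^2+(86/5)z+192/5)(5z^2+50z+120) + (0)
Last nonzero remainder: 5z^2+50z+120. Dividing through by 5 gives the monic gcd z^2+10z+24.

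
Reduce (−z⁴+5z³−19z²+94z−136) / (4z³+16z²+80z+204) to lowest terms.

(−z²+6z−8)/(4z+12)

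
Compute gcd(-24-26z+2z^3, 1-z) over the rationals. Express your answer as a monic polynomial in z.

1

Euclidean algorithm in ℚ[z]:
  2z^3-26z-24 = (-2z^2-2z+24)(-z+1) + (-48)
  -z+1 = ((1/48)z-1/48)(-48) + (0)
The last nonzero remainder is the constant -48, so the polynomials are coprime and gcd = 1.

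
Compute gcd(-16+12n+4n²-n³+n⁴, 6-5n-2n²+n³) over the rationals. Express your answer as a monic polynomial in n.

By polynomial division,
  n⁴-n³+4n²+12n-16 = (n+1)(n³-2n²-5n+6) + (11n²+11n-22)
  n³-2n²-5n+6 = ((1/11)n-3/11)(11n²+11n-22) + (0)
Last nonzero remainder: 11n²+11n-22. Dividing through by 11 gives the monic gcd n²+n-2.

-2+n+n²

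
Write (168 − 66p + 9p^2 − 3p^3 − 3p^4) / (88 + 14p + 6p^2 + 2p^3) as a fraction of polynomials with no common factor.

(42 − 27p + 9p^2 − 3p^3)/(22 − 2p + 2p^2)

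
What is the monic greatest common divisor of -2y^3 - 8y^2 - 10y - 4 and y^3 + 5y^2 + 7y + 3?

y^2 + 2y + 1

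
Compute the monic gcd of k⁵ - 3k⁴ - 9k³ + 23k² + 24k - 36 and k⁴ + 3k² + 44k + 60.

By polynomial division,
  k⁵ - 3k⁴ - 9k³ + 23k² + 24k - 36 = (k - 3)(k⁴ + 3k² + 44k + 60) + (-12k³ - 12k² + 96k + 144)
  k⁴ + 3k² + 44k + 60 = (-(1/12)k + 1/12)(-12k³ - 12k² + 96k + 144) + (12k² + 48k + 48)
  -12k³ - 12k² + 96k + 144 = (-k + 3)(12k² + 48k + 48) + (0)
Last nonzero remainder: 12k² + 48k + 48. Dividing through by 12 gives the monic gcd k² + 4k + 4.

k² + 4k + 4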